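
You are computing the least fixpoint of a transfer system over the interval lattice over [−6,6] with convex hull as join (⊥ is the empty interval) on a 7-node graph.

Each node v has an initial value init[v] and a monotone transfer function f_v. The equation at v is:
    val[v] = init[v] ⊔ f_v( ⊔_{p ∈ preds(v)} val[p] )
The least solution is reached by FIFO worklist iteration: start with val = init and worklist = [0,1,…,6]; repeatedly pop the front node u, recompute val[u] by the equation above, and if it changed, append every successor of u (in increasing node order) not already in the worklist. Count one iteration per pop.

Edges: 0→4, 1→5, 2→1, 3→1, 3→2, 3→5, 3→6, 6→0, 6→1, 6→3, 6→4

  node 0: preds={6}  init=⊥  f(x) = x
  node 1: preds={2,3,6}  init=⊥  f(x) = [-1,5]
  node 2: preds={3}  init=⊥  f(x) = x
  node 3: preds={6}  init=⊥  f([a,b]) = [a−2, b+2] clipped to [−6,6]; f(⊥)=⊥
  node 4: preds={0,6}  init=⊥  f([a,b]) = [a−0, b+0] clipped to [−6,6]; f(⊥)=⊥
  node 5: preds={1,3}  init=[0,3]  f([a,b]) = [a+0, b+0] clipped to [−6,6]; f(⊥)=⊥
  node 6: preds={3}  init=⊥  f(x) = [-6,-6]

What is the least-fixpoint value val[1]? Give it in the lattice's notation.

Trace (16 dequeues):
  [1] u=0 | in ⊥ | out ⊥ | ==
  [2] u=1 | in ⊥ | out [-1,5] | prev ⊥ | push {}
  [3] u=2 | in ⊥ | out ⊥ | ==
  [4] u=3 | in ⊥ | out ⊥ | ==
  [5] u=4 | in ⊥ | out ⊥ | ==
  [6] u=5 | in [-1,5] | out [-1,5] | prev [0,3] | push {}
  [7] u=6 | in ⊥ | out [-6,-6] | prev ⊥ | push {0,1,3,4}
  [8] u=0 | in [-6,-6] | out [-6,-6] | prev ⊥ | push {}
  [9] u=1 | in [-6,-6] | out [-1,5] | ==
  [10] u=3 | in [-6,-6] | out [-6,-4] | prev ⊥ | push {1,2,5,6}
  [11] u=4 | in [-6,-6] | out [-6,-6] | prev ⊥ | push {}
  [12] u=1 | in [-6,-4] | out [-1,5] | ==
  [13] u=2 | in [-6,-4] | out [-6,-4] | prev ⊥ | push {1}
  [14] u=5 | in [-6,5] | out [-6,5] | prev [-1,5] | push {}
  [15] u=6 | in [-6,-4] | out [-6,-6] | ==
  [16] u=1 | in [-6,-4] | out [-1,5] | ==

Converged values:
  [0] [-6,-6]
  [1] [-1,5]
  [2] [-6,-4]
  [3] [-6,-4]
  [4] [-6,-6]
  [5] [-6,5]
  [6] [-6,-6]

[-1,5]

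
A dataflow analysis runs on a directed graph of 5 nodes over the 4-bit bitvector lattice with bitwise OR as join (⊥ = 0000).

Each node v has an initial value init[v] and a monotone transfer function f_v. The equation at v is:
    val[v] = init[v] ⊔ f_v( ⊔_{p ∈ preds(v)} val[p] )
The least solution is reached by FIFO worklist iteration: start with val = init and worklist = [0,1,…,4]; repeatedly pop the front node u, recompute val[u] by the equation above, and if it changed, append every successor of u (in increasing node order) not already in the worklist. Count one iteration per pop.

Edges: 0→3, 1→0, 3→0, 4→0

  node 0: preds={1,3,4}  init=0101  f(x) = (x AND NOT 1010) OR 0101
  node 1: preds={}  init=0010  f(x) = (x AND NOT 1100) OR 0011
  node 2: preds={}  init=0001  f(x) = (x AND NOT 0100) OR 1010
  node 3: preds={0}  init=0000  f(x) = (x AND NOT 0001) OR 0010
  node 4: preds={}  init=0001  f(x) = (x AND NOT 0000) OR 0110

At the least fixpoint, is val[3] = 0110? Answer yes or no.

Trace (6 dequeues):
  [1] u=0 | in 0011 | out 0101 | ==
  [2] u=1 | in 0000 | out 0011 | prev 0010 | push {0}
  [3] u=2 | in 0000 | out 1011 | prev 0001 | push {}
  [4] u=3 | in 0101 | out 0110 | prev 0000 | push {}
  [5] u=4 | in 0000 | out 0111 | prev 0001 | push {}
  [6] u=0 | in 0111 | out 0101 | ==

Converged values:
  [0] 0101
  [1] 0011
  [2] 1011
  [3] 0110
  [4] 0111

yes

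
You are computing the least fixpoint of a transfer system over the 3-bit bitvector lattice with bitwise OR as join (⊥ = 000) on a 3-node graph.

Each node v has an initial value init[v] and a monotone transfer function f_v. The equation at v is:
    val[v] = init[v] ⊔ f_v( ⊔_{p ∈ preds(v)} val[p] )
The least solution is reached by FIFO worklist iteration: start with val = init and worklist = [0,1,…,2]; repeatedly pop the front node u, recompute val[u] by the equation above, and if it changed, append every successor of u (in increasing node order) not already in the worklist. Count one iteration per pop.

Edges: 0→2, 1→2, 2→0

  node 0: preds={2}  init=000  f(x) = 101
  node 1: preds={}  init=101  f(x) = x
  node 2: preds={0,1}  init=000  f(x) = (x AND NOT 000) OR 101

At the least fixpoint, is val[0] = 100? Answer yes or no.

Trace (4 dequeues):
  [1] u=0 | in 000 | out 101 | prev 000 | push {}
  [2] u=1 | in 000 | out 101 | ==
  [3] u=2 | in 101 | out 101 | prev 000 | push {0}
  [4] u=0 | in 101 | out 101 | ==

Converged values:
  [0] 101
  [1] 101
  [2] 101

no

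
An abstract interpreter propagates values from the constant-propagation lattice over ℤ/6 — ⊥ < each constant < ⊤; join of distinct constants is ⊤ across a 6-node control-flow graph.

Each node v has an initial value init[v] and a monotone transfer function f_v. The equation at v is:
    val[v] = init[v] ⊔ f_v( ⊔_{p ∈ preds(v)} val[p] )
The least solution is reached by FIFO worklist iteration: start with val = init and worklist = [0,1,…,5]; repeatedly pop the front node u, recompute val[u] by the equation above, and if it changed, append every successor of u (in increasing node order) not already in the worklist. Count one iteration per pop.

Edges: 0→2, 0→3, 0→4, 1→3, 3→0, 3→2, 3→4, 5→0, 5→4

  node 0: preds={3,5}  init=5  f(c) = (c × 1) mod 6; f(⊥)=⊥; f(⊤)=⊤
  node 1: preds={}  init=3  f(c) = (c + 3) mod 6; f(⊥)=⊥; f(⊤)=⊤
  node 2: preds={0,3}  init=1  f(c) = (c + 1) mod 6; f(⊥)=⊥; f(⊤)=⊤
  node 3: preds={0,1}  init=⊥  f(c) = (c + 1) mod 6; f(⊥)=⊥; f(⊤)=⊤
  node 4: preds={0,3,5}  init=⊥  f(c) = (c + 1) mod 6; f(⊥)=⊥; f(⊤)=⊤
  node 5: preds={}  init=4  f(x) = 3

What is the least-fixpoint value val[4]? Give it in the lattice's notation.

⊤

Iteration log — 9 steps:
  step 1. node 0  ⊔preds=4  new=⊤  old=5  +wl: 
  step 2. node 1  ⊔preds=⊥  new=3  stable
  step 3. node 2  ⊔preds=⊤  new=⊤  old=1  +wl: 
  step 4. node 3  ⊔preds=⊤  new=⊤  old=⊥  +wl: 0,2
  step 5. node 4  ⊔preds=⊤  new=⊤  old=⊥  +wl: 
  step 6. node 5  ⊔preds=⊥  new=⊤  old=4  +wl: 4
  step 7. node 0  ⊔preds=⊤  new=⊤  stable
  step 8. node 2  ⊔preds=⊤  new=⊤  stable
  step 9. node 4  ⊔preds=⊤  new=⊤  stable

Least fixpoint reached:
  node 0: ⊤
  node 1: 3
  node 2: ⊤
  node 3: ⊤
  node 4: ⊤
  node 5: ⊤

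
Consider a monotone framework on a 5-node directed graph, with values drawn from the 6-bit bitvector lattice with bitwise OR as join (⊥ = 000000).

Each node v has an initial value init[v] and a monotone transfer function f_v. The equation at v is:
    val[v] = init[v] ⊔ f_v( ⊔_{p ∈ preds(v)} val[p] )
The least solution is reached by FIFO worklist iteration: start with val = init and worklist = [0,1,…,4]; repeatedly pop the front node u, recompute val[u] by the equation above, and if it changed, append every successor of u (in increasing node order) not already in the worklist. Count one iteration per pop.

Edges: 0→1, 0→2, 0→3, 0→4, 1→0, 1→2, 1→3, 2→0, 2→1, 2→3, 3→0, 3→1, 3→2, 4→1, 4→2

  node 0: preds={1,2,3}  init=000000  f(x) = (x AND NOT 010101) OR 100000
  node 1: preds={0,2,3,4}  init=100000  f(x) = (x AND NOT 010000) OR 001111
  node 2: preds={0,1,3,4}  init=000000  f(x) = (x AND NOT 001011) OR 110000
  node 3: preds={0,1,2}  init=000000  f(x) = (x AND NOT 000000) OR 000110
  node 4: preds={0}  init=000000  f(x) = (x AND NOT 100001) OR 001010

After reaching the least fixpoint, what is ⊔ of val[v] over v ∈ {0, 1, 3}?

Trace (10 dequeues):
  [1] u=0 | in 100000 | out 100000 | prev 000000 | push {}
  [2] u=1 | in 100000 | out 101111 | prev 100000 | push {0}
  [3] u=2 | in 101111 | out 110100 | prev 000000 | push {1}
  [4] u=3 | in 111111 | out 111111 | prev 000000 | push {2}
  [5] u=4 | in 100000 | out 001010 | prev 000000 | push {}
  [6] u=0 | in 111111 | out 101010 | prev 100000 | push {3,4}
  [7] u=1 | in 111111 | out 101111 | ==
  [8] u=2 | in 111111 | out 110100 | ==
  [9] u=3 | in 111111 | out 111111 | ==
  [10] u=4 | in 101010 | out 001010 | ==

Converged values:
  [0] 101010
  [1] 101111
  [2] 110100
  [3] 111111
  [4] 001010

111111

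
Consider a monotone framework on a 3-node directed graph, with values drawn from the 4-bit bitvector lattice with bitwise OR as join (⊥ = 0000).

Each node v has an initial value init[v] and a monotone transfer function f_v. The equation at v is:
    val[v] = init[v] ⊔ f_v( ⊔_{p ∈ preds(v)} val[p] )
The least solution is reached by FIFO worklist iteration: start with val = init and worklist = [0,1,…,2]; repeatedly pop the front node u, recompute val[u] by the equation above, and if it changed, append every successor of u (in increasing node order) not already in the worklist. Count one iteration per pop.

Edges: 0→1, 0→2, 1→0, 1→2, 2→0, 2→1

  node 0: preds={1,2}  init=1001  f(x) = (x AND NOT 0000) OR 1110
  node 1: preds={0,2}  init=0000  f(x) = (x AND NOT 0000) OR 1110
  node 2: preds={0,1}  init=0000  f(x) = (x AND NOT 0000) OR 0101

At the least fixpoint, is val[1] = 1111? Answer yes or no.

yes

Worklist (5 pops):
  #1 pop 0: in=0000 → 1111 (was 1001); enqueue []
  #2 pop 1: in=1111 → 1111 (was 0000); enqueue [0]
  #3 pop 2: in=1111 → 1111 (was 0000); enqueue [1]
  #4 pop 0: in=1111 → 1111 (no change)
  #5 pop 1: in=1111 → 1111 (no change)

Fixpoint:
  val[0] = 1111
  val[1] = 1111
  val[2] = 1111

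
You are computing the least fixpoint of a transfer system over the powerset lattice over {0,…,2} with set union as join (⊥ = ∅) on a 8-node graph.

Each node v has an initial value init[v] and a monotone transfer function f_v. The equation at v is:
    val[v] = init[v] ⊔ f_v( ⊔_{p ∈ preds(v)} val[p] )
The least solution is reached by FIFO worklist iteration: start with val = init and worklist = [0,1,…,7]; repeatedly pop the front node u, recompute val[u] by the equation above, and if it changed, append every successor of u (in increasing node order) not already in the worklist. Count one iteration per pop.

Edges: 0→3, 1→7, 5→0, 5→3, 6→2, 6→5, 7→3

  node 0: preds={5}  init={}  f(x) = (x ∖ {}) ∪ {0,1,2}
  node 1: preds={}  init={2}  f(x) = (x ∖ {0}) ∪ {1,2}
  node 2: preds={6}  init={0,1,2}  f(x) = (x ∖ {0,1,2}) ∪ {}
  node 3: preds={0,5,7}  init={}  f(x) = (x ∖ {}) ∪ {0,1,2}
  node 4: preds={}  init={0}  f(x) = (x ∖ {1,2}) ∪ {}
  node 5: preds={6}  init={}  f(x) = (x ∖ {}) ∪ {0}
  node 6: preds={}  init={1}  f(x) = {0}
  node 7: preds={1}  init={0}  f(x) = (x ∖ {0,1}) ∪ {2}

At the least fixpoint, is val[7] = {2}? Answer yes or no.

no

Worklist (12 pops):
  #1 pop 0: in={} → {0,1,2} (was {}); enqueue []
  #2 pop 1: in={} → {1,2} (was {2}); enqueue []
  #3 pop 2: in={1} → {0,1,2} (no change)
  #4 pop 3: in={0,1,2} → {0,1,2} (was {}); enqueue []
  #5 pop 4: in={} → {0} (no change)
  #6 pop 5: in={1} → {0,1} (was {}); enqueue [0,3]
  #7 pop 6: in={} → {0,1} (was {1}); enqueue [2,5]
  #8 pop 7: in={1,2} → {0,2} (was {0}); enqueue []
  #9 pop 0: in={0,1} → {0,1,2} (no change)
  #10 pop 3: in={0,1,2} → {0,1,2} (no change)
  #11 pop 2: in={0,1} → {0,1,2} (no change)
  #12 pop 5: in={0,1} → {0,1} (no change)

Fixpoint:
  val[0] = {0,1,2}
  val[1] = {1,2}
  val[2] = {0,1,2}
  val[3] = {0,1,2}
  val[4] = {0}
  val[5] = {0,1}
  val[6] = {0,1}
  val[7] = {0,2}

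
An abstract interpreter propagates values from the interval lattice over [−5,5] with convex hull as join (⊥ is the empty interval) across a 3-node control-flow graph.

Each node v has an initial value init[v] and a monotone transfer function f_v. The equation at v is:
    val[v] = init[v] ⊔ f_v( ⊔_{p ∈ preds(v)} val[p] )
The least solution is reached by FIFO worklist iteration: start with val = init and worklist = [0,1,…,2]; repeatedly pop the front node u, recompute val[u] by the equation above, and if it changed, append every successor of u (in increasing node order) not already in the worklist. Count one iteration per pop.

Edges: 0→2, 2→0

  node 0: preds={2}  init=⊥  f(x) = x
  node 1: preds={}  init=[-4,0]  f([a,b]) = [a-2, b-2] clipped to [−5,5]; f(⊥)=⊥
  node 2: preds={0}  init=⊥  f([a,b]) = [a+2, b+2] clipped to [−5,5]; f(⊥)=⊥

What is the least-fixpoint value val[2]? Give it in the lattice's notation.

Worklist (3 pops):
  #1 pop 0: in=⊥ → ⊥ (no change)
  #2 pop 1: in=⊥ → [-4,0] (no change)
  #3 pop 2: in=⊥ → ⊥ (no change)

Fixpoint:
  val[0] = ⊥
  val[1] = [-4,0]
  val[2] = ⊥

⊥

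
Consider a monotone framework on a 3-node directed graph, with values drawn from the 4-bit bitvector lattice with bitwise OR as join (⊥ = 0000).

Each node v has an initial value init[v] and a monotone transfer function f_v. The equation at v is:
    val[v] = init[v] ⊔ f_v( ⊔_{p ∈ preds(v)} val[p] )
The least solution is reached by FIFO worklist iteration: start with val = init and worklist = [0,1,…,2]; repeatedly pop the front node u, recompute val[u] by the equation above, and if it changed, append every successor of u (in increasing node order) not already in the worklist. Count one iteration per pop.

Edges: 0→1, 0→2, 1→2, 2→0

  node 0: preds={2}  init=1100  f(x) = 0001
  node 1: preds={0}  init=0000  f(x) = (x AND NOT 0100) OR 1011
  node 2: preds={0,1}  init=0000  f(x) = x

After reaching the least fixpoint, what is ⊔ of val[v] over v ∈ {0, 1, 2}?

Worklist (4 pops):
  #1 pop 0: in=0000 → 1101 (was 1100); enqueue []
  #2 pop 1: in=1101 → 1011 (was 0000); enqueue []
  #3 pop 2: in=1111 → 1111 (was 0000); enqueue [0]
  #4 pop 0: in=1111 → 1101 (no change)

Fixpoint:
  val[0] = 1101
  val[1] = 1011
  val[2] = 1111

1111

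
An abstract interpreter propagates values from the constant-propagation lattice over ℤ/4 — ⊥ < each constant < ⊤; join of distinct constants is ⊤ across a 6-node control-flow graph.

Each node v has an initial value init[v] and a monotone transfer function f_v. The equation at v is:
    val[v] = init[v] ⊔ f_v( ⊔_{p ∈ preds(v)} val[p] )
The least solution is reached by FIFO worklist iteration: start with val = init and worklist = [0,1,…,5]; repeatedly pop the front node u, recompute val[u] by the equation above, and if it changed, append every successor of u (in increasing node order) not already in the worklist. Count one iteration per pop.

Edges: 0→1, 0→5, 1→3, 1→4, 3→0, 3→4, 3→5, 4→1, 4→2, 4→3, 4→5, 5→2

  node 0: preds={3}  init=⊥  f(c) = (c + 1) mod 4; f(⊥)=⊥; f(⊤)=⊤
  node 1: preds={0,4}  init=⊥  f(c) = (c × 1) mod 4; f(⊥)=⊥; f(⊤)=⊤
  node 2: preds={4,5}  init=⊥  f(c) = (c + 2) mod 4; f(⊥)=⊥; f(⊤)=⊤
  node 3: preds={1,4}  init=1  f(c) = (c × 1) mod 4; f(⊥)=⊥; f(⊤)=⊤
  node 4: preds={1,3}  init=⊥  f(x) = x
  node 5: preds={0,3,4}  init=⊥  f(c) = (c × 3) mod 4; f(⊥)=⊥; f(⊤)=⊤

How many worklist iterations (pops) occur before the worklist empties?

12

Trace (12 dequeues):
  [1] u=0 | in 1 | out 2 | prev ⊥ | push {}
  [2] u=1 | in 2 | out 2 | prev ⊥ | push {}
  [3] u=2 | in ⊥ | out ⊥ | ==
  [4] u=3 | in 2 | out ⊤ | prev 1 | push {0}
  [5] u=4 | in ⊤ | out ⊤ | prev ⊥ | push {1,2,3}
  [6] u=5 | in ⊤ | out ⊤ | prev ⊥ | push {}
  [7] u=0 | in ⊤ | out ⊤ | prev 2 | push {5}
  [8] u=1 | in ⊤ | out ⊤ | prev 2 | push {4}
  [9] u=2 | in ⊤ | out ⊤ | prev ⊥ | push {}
  [10] u=3 | in ⊤ | out ⊤ | ==
  [11] u=5 | in ⊤ | out ⊤ | ==
  [12] u=4 | in ⊤ | out ⊤ | ==

Converged values:
  [0] ⊤
  [1] ⊤
  [2] ⊤
  [3] ⊤
  [4] ⊤
  [5] ⊤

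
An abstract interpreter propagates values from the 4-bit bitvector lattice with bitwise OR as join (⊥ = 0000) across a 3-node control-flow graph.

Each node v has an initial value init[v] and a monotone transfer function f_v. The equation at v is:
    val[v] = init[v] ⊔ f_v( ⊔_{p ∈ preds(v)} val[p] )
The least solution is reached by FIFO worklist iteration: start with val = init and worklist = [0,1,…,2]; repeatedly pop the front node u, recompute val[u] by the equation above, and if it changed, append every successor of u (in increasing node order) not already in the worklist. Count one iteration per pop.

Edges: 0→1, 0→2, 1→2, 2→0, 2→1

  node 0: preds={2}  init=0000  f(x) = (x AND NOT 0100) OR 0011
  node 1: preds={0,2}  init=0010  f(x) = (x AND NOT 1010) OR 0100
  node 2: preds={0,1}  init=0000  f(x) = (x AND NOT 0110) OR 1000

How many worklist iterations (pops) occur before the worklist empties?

6

Iteration log — 6 steps:
  step 1. node 0  ⊔preds=0000  new=0011  old=0000  +wl: 
  step 2. node 1  ⊔preds=0011  new=0111  old=0010  +wl: 
  step 3. node 2  ⊔preds=0111  new=1001  old=0000  +wl: 0,1
  step 4. node 0  ⊔preds=1001  new=1011  old=0011  +wl: 2
  step 5. node 1  ⊔preds=1011  new=0111  stable
  step 6. node 2  ⊔preds=1111  new=1001  stable

Least fixpoint reached:
  node 0: 1011
  node 1: 0111
  node 2: 1001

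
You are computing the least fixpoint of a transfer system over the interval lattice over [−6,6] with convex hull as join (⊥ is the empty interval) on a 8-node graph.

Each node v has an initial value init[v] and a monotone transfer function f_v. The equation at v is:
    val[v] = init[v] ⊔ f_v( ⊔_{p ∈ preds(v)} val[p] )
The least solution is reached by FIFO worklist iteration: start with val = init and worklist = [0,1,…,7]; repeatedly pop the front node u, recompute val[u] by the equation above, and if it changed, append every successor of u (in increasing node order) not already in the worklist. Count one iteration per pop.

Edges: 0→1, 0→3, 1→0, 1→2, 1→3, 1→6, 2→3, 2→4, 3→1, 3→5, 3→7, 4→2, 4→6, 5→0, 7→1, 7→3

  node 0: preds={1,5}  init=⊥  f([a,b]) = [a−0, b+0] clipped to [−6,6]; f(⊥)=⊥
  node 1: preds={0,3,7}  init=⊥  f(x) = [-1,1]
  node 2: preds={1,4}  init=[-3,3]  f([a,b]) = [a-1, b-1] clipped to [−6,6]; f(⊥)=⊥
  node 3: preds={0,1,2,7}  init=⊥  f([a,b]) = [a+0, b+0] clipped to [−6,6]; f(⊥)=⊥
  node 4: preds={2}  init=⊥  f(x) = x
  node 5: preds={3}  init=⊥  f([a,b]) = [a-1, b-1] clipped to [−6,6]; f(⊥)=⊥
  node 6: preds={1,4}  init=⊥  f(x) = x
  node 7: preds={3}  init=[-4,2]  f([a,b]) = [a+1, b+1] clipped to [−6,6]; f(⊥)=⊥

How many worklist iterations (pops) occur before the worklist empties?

39

Worklist (39 pops):
  #1 pop 0: in=⊥ → ⊥ (no change)
  #2 pop 1: in=[-4,2] → [-1,1] (was ⊥); enqueue [0]
  #3 pop 2: in=[-1,1] → [-3,3] (no change)
  #4 pop 3: in=[-4,3] → [-4,3] (was ⊥); enqueue [1]
  #5 pop 4: in=[-3,3] → [-3,3] (was ⊥); enqueue [2]
  #6 pop 5: in=[-4,3] → [-5,2] (was ⊥); enqueue []
  #7 pop 6: in=[-3,3] → [-3,3] (was ⊥); enqueue []
  #8 pop 7: in=[-4,3] → [-4,4] (was [-4,2]); enqueue [3]
  #9 pop 0: in=[-5,2] → [-5,2] (was ⊥); enqueue []
  #10 pop 1: in=[-5,4] → [-1,1] (no change)
  #11 pop 2: in=[-3,3] → [-4,3] (was [-3,3]); enqueue [4]
  #12 pop 3: in=[-5,4] → [-5,4] (was [-4,3]); enqueue [1,5,7]
  #13 pop 4: in=[-4,3] → [-4,3] (was [-3,3]); enqueue [2,6]
  #14 pop 1: in=[-5,4] → [-1,1] (no change)
  #15 pop 5: in=[-5,4] → [-6,3] (was [-5,2]); enqueue [0]
  #16 pop 7: in=[-5,4] → [-4,5] (was [-4,4]); enqueue [1,3]
  #17 pop 2: in=[-4,3] → [-5,3] (was [-4,3]); enqueue [4]
  #18 pop 6: in=[-4,3] → [-4,3] (was [-3,3]); enqueue []
  #19 pop 0: in=[-6,3] → [-6,3] (was [-5,2]); enqueue []
  #20 pop 1: in=[-6,5] → [-1,1] (no change)
  #21 pop 3: in=[-6,5] → [-6,5] (was [-5,4]); enqueue [1,5,7]
  #22 pop 4: in=[-5,3] → [-5,3] (was [-4,3]); enqueue [2,6]
  #23 pop 1: in=[-6,5] → [-1,1] (no change)
  #24 pop 5: in=[-6,5] → [-6,4] (was [-6,3]); enqueue [0]
  #25 pop 7: in=[-6,5] → [-5,6] (was [-4,5]); enqueue [1,3]
  #26 pop 2: in=[-5,3] → [-6,3] (was [-5,3]); enqueue [4]
  #27 pop 6: in=[-5,3] → [-5,3] (was [-4,3]); enqueue []
  #28 pop 0: in=[-6,4] → [-6,4] (was [-6,3]); enqueue []
  #29 pop 1: in=[-6,6] → [-1,1] (no change)
  #30 pop 3: in=[-6,6] → [-6,6] (was [-6,5]); enqueue [1,5,7]
  #31 pop 4: in=[-6,3] → [-6,3] (was [-5,3]); enqueue [2,6]
  #32 pop 1: in=[-6,6] → [-1,1] (no change)
  #33 pop 5: in=[-6,6] → [-6,5] (was [-6,4]); enqueue [0]
  #34 pop 7: in=[-6,6] → [-5,6] (no change)
  #35 pop 2: in=[-6,3] → [-6,3] (no change)
  #36 pop 6: in=[-6,3] → [-6,3] (was [-5,3]); enqueue []
  #37 pop 0: in=[-6,5] → [-6,5] (was [-6,4]); enqueue [1,3]
  #38 pop 1: in=[-6,6] → [-1,1] (no change)
  #39 pop 3: in=[-6,6] → [-6,6] (no change)

Fixpoint:
  val[0] = [-6,5]
  val[1] = [-1,1]
  val[2] = [-6,3]
  val[3] = [-6,6]
  val[4] = [-6,3]
  val[5] = [-6,5]
  val[6] = [-6,3]
  val[7] = [-5,6]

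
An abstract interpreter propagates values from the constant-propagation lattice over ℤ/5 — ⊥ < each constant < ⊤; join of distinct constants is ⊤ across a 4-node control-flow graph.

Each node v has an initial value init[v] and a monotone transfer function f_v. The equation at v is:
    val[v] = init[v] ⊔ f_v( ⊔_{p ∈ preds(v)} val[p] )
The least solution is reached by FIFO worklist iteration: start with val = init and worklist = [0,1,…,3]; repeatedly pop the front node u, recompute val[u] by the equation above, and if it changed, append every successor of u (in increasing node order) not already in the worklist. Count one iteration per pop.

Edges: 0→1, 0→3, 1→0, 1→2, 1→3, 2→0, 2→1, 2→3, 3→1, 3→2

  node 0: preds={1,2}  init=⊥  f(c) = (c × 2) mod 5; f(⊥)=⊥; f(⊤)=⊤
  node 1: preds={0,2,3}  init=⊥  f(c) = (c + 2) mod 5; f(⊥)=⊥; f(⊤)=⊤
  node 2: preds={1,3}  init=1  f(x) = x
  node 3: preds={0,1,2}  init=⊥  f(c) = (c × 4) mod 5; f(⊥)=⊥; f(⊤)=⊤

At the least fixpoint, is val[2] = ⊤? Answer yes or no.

Iteration log — 8 steps:
  step 1. node 0  ⊔preds=1  new=2  old=⊥  +wl: 
  step 2. node 1  ⊔preds=⊤  new=⊤  old=⊥  +wl: 0
  step 3. node 2  ⊔preds=⊤  new=⊤  old=1  +wl: 1
  step 4. node 3  ⊔preds=⊤  new=⊤  old=⊥  +wl: 2
  step 5. node 0  ⊔preds=⊤  new=⊤  old=2  +wl: 3
  step 6. node 1  ⊔preds=⊤  new=⊤  stable
  step 7. node 2  ⊔preds=⊤  new=⊤  stable
  step 8. node 3  ⊔preds=⊤  new=⊤  stable

Least fixpoint reached:
  node 0: ⊤
  node 1: ⊤
  node 2: ⊤
  node 3: ⊤

yes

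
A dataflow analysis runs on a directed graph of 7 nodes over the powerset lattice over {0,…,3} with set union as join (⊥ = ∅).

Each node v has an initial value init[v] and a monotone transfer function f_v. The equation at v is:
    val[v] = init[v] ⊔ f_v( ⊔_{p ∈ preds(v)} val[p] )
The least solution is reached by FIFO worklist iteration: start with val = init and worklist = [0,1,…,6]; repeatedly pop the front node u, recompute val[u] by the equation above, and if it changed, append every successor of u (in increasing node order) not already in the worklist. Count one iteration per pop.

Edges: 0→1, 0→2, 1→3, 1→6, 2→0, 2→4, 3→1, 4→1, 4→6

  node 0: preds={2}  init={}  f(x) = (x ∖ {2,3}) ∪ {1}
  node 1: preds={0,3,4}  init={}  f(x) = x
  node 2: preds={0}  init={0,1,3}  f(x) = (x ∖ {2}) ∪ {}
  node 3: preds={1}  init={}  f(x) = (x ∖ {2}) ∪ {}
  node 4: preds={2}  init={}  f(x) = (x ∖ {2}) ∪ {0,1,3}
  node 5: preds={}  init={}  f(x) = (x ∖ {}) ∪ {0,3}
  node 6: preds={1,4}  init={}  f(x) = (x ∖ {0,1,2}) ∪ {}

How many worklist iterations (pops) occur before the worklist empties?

11

Worklist (11 pops):
  #1 pop 0: in={0,1,3} → {0,1} (was {}); enqueue []
  #2 pop 1: in={0,1} → {0,1} (was {}); enqueue []
  #3 pop 2: in={0,1} → {0,1,3} (no change)
  #4 pop 3: in={0,1} → {0,1} (was {}); enqueue [1]
  #5 pop 4: in={0,1,3} → {0,1,3} (was {}); enqueue []
  #6 pop 5: in={} → {0,3} (was {}); enqueue []
  #7 pop 6: in={0,1,3} → {3} (was {}); enqueue []
  #8 pop 1: in={0,1,3} → {0,1,3} (was {0,1}); enqueue [3,6]
  #9 pop 3: in={0,1,3} → {0,1,3} (was {0,1}); enqueue [1]
  #10 pop 6: in={0,1,3} → {3} (no change)
  #11 pop 1: in={0,1,3} → {0,1,3} (no change)

Fixpoint:
  val[0] = {0,1}
  val[1] = {0,1,3}
  val[2] = {0,1,3}
  val[3] = {0,1,3}
  val[4] = {0,1,3}
  val[5] = {0,3}
  val[6] = {3}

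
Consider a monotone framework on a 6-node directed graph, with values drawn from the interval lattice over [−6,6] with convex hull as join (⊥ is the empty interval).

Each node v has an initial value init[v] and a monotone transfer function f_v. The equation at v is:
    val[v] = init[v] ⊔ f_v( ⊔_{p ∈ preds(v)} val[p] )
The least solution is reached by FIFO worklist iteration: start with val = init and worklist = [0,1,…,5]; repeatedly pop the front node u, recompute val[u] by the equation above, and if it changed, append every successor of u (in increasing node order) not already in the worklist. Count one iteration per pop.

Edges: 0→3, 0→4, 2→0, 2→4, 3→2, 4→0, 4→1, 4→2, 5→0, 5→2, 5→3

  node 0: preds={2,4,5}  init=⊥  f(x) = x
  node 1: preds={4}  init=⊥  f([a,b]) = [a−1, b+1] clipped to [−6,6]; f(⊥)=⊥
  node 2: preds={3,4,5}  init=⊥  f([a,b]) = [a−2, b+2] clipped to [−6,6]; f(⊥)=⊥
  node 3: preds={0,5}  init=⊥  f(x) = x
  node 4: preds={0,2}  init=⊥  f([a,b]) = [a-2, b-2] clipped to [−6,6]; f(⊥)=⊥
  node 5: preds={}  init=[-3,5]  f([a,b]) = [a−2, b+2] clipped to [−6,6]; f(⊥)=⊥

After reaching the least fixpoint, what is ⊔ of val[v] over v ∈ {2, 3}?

[-6,6]

Worklist (13 pops):
  #1 pop 0: in=[-3,5] → [-3,5] (was ⊥); enqueue []
  #2 pop 1: in=⊥ → ⊥ (no change)
  #3 pop 2: in=[-3,5] → [-5,6] (was ⊥); enqueue [0]
  #4 pop 3: in=[-3,5] → [-3,5] (was ⊥); enqueue [2]
  #5 pop 4: in=[-5,6] → [-6,4] (was ⊥); enqueue [1]
  #6 pop 5: in=⊥ → [-3,5] (no change)
  #7 pop 0: in=[-6,6] → [-6,6] (was [-3,5]); enqueue [3,4]
  #8 pop 2: in=[-6,5] → [-6,6] (was [-5,6]); enqueue [0]
  #9 pop 1: in=[-6,4] → [-6,5] (was ⊥); enqueue []
  #10 pop 3: in=[-6,6] → [-6,6] (was [-3,5]); enqueue [2]
  #11 pop 4: in=[-6,6] → [-6,4] (no change)
  #12 pop 0: in=[-6,6] → [-6,6] (no change)
  #13 pop 2: in=[-6,6] → [-6,6] (no change)

Fixpoint:
  val[0] = [-6,6]
  val[1] = [-6,5]
  val[2] = [-6,6]
  val[3] = [-6,6]
  val[4] = [-6,4]
  val[5] = [-3,5]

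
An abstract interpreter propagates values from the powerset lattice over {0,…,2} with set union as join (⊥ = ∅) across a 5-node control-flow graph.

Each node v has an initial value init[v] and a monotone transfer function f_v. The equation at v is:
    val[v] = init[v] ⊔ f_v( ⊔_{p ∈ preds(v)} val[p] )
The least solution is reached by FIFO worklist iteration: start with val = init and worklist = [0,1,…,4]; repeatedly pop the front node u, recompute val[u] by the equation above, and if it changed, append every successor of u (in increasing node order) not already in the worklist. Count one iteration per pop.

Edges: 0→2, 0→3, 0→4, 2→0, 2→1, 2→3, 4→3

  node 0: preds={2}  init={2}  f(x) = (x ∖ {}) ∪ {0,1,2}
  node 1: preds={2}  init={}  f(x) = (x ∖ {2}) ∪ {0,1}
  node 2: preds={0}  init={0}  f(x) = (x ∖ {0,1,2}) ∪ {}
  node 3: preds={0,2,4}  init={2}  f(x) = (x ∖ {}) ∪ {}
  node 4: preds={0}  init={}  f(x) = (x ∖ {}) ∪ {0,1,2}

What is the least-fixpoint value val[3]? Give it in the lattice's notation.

Trace (6 dequeues):
  [1] u=0 | in {0} | out {0,1,2} | prev {2} | push {}
  [2] u=1 | in {0} | out {0,1} | prev {} | push {}
  [3] u=2 | in {0,1,2} | out {0} | ==
  [4] u=3 | in {0,1,2} | out {0,1,2} | prev {2} | push {}
  [5] u=4 | in {0,1,2} | out {0,1,2} | prev {} | push {3}
  [6] u=3 | in {0,1,2} | out {0,1,2} | ==

Converged values:
  [0] {0,1,2}
  [1] {0,1}
  [2] {0}
  [3] {0,1,2}
  [4] {0,1,2}

{0,1,2}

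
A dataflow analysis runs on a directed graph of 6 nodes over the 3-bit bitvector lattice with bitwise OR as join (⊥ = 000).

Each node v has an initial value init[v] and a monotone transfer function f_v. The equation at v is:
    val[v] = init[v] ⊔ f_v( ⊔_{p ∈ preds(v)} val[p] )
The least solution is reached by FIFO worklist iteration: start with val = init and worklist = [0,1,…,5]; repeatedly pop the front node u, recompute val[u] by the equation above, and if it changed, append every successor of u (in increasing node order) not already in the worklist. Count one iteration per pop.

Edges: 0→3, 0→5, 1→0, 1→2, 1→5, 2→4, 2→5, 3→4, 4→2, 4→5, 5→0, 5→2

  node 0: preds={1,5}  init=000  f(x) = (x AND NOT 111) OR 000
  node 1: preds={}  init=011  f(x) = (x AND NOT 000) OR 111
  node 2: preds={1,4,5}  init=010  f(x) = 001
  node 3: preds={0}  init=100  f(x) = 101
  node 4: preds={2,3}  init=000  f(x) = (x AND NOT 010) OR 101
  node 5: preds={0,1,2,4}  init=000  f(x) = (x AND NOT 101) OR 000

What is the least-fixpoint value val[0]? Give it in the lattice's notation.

000

Worklist (8 pops):
  #1 pop 0: in=011 → 000 (no change)
  #2 pop 1: in=000 → 111 (was 011); enqueue [0]
  #3 pop 2: in=111 → 011 (was 010); enqueue []
  #4 pop 3: in=000 → 101 (was 100); enqueue []
  #5 pop 4: in=111 → 101 (was 000); enqueue [2]
  #6 pop 5: in=111 → 010 (was 000); enqueue []
  #7 pop 0: in=111 → 000 (no change)
  #8 pop 2: in=111 → 011 (no change)

Fixpoint:
  val[0] = 000
  val[1] = 111
  val[2] = 011
  val[3] = 101
  val[4] = 101
  val[5] = 010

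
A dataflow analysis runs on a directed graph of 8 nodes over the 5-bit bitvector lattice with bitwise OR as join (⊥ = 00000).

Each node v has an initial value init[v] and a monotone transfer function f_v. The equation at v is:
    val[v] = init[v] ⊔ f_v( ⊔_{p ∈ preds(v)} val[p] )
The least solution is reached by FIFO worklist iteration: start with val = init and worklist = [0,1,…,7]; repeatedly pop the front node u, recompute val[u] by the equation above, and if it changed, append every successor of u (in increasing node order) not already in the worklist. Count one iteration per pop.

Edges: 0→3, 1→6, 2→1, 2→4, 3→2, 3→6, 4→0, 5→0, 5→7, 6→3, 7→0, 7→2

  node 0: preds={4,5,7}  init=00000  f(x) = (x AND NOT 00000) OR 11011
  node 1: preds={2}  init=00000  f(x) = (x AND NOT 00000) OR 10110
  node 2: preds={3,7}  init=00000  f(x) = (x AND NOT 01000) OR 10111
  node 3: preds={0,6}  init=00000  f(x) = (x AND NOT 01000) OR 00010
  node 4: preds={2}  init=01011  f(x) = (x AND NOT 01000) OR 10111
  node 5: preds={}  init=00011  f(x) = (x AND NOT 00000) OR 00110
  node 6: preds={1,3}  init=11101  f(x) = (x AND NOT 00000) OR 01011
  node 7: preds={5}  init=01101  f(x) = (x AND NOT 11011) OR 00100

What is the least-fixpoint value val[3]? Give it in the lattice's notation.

10111

Worklist (13 pops):
  #1 pop 0: in=01111 → 11111 (was 00000); enqueue []
  #2 pop 1: in=00000 → 10110 (was 00000); enqueue []
  #3 pop 2: in=01101 → 10111 (was 00000); enqueue [1]
  #4 pop 3: in=11111 → 10111 (was 00000); enqueue [2]
  #5 pop 4: in=10111 → 11111 (was 01011); enqueue [0]
  #6 pop 5: in=00000 → 00111 (was 00011); enqueue []
  #7 pop 6: in=10111 → 11111 (was 11101); enqueue [3]
  #8 pop 7: in=00111 → 01101 (no change)
  #9 pop 1: in=10111 → 10111 (was 10110); enqueue [6]
  #10 pop 2: in=11111 → 10111 (no change)
  #11 pop 0: in=11111 → 11111 (no change)
  #12 pop 3: in=11111 → 10111 (no change)
  #13 pop 6: in=10111 → 11111 (no change)

Fixpoint:
  val[0] = 11111
  val[1] = 10111
  val[2] = 10111
  val[3] = 10111
  val[4] = 11111
  val[5] = 00111
  val[6] = 11111
  val[7] = 01101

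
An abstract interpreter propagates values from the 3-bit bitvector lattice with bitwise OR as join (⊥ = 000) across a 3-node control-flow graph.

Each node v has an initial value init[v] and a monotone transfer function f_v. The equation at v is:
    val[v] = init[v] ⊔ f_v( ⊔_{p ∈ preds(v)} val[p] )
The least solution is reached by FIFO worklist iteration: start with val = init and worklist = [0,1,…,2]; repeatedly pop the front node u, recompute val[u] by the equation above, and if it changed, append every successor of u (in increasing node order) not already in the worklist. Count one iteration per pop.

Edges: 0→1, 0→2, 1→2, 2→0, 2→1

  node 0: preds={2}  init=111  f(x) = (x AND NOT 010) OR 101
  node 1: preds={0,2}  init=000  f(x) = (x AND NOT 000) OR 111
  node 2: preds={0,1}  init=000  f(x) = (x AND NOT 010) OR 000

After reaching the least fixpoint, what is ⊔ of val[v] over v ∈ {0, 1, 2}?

111

Worklist (5 pops):
  #1 pop 0: in=000 → 111 (no change)
  #2 pop 1: in=111 → 111 (was 000); enqueue []
  #3 pop 2: in=111 → 101 (was 000); enqueue [0,1]
  #4 pop 0: in=101 → 111 (no change)
  #5 pop 1: in=111 → 111 (no change)

Fixpoint:
  val[0] = 111
  val[1] = 111
  val[2] = 101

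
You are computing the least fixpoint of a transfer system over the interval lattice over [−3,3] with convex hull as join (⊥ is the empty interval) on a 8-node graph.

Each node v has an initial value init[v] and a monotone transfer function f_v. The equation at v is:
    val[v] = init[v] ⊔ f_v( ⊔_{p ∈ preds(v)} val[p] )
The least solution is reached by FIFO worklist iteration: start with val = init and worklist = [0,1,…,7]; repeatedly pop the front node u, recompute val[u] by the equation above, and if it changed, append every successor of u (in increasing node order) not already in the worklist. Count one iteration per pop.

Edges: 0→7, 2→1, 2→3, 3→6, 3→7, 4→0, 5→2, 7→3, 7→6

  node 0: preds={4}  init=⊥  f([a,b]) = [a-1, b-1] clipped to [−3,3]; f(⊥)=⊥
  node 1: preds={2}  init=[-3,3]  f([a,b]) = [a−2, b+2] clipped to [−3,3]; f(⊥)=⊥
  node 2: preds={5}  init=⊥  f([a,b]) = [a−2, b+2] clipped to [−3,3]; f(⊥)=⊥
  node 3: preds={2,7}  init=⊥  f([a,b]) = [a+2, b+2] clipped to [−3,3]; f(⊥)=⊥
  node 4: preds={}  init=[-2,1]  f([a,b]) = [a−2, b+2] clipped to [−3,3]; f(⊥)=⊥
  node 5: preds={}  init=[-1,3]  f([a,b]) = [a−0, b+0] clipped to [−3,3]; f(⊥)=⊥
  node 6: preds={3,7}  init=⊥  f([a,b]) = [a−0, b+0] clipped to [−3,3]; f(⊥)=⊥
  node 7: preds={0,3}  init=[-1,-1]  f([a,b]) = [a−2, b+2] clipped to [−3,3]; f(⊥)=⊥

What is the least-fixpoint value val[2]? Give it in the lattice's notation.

Worklist (11 pops):
  #1 pop 0: in=[-2,1] → [-3,0] (was ⊥); enqueue []
  #2 pop 1: in=⊥ → [-3,3] (no change)
  #3 pop 2: in=[-1,3] → [-3,3] (was ⊥); enqueue [1]
  #4 pop 3: in=[-3,3] → [-1,3] (was ⊥); enqueue []
  #5 pop 4: in=⊥ → [-2,1] (no change)
  #6 pop 5: in=⊥ → [-1,3] (no change)
  #7 pop 6: in=[-1,3] → [-1,3] (was ⊥); enqueue []
  #8 pop 7: in=[-3,3] → [-3,3] (was [-1,-1]); enqueue [3,6]
  #9 pop 1: in=[-3,3] → [-3,3] (no change)
  #10 pop 3: in=[-3,3] → [-1,3] (no change)
  #11 pop 6: in=[-3,3] → [-3,3] (was [-1,3]); enqueue []

Fixpoint:
  val[0] = [-3,0]
  val[1] = [-3,3]
  val[2] = [-3,3]
  val[3] = [-1,3]
  val[4] = [-2,1]
  val[5] = [-1,3]
  val[6] = [-3,3]
  val[7] = [-3,3]

[-3,3]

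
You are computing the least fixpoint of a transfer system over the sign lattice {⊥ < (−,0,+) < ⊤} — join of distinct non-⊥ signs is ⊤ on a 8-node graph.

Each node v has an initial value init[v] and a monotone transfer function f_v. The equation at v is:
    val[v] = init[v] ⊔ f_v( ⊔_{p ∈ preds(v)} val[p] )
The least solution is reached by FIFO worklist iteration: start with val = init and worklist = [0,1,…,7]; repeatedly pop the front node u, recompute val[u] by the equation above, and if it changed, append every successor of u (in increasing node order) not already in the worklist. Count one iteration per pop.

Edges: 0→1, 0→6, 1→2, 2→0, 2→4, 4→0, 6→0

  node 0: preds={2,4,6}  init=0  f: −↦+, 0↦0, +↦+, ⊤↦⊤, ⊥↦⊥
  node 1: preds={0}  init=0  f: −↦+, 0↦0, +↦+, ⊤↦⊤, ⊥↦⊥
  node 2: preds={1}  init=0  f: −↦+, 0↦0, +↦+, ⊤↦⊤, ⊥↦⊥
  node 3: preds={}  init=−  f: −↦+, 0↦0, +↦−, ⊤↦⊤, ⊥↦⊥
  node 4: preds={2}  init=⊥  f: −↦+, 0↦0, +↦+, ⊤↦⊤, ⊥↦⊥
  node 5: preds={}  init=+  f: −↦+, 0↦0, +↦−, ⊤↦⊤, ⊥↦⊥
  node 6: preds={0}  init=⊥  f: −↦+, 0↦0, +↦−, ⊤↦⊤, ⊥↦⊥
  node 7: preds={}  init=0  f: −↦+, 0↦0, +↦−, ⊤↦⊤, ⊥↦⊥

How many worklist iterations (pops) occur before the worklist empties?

9

Trace (9 dequeues):
  [1] u=0 | in 0 | out 0 | ==
  [2] u=1 | in 0 | out 0 | ==
  [3] u=2 | in 0 | out 0 | ==
  [4] u=3 | in ⊥ | out − | ==
  [5] u=4 | in 0 | out 0 | prev ⊥ | push {0}
  [6] u=5 | in ⊥ | out + | ==
  [7] u=6 | in 0 | out 0 | prev ⊥ | push {}
  [8] u=7 | in ⊥ | out 0 | ==
  [9] u=0 | in 0 | out 0 | ==

Converged values:
  [0] 0
  [1] 0
  [2] 0
  [3] −
  [4] 0
  [5] +
  [6] 0
  [7] 0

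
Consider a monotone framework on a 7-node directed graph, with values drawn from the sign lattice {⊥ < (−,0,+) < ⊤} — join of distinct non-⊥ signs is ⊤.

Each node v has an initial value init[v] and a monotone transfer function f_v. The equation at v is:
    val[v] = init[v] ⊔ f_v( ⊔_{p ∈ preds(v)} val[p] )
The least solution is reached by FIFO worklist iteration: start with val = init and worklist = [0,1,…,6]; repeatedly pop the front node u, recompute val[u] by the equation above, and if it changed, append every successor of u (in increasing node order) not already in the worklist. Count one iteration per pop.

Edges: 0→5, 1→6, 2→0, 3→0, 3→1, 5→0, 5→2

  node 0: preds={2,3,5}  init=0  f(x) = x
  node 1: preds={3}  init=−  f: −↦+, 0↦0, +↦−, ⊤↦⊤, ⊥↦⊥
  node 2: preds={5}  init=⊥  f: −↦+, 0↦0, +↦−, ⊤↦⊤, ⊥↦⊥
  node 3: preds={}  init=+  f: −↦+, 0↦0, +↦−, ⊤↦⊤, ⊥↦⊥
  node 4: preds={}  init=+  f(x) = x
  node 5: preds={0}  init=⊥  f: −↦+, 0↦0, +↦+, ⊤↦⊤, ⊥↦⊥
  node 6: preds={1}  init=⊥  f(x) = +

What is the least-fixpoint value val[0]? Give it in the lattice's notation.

⊤

Iteration log — 10 steps:
  step 1. node 0  ⊔preds=+  new=⊤  old=0  +wl: 
  step 2. node 1  ⊔preds=+  new=−  stable
  step 3. node 2  ⊔preds=⊥  new=⊥  stable
  step 4. node 3  ⊔preds=⊥  new=+  stable
  step 5. node 4  ⊔preds=⊥  new=+  stable
  step 6. node 5  ⊔preds=⊤  new=⊤  old=⊥  +wl: 0,2
  step 7. node 6  ⊔preds=−  new=+  old=⊥  +wl: 
  step 8. node 0  ⊔preds=⊤  new=⊤  stable
  step 9. node 2  ⊔preds=⊤  new=⊤  old=⊥  +wl: 0
  step 10. node 0  ⊔preds=⊤  new=⊤  stable

Least fixpoint reached:
  node 0: ⊤
  node 1: −
  node 2: ⊤
  node 3: +
  node 4: +
  node 5: ⊤
  node 6: +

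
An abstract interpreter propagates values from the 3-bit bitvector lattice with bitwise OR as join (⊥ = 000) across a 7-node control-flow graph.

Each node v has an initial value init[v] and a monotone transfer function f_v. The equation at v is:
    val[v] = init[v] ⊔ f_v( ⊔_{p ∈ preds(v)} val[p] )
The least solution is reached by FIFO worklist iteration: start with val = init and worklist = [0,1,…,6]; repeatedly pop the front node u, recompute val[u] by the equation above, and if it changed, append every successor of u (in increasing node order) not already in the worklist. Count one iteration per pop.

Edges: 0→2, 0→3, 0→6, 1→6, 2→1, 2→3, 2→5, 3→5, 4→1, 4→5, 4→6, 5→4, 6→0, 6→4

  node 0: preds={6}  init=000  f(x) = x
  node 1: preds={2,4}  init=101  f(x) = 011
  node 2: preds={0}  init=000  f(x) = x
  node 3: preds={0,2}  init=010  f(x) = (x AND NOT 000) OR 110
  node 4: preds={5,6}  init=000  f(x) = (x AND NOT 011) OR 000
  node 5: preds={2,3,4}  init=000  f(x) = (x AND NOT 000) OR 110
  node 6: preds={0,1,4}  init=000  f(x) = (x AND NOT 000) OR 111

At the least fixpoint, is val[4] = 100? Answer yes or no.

Trace (17 dequeues):
  [1] u=0 | in 000 | out 000 | ==
  [2] u=1 | in 000 | out 111 | prev 101 | push {}
  [3] u=2 | in 000 | out 000 | ==
  [4] u=3 | in 000 | out 110 | prev 010 | push {}
  [5] u=4 | in 000 | out 000 | ==
  [6] u=5 | in 110 | out 110 | prev 000 | push {4}
  [7] u=6 | in 111 | out 111 | prev 000 | push {0}
  [8] u=4 | in 111 | out 100 | prev 000 | push {1,5,6}
  [9] u=0 | in 111 | out 111 | prev 000 | push {2,3}
  [10] u=1 | in 100 | out 111 | ==
  [11] u=5 | in 110 | out 110 | ==
  [12] u=6 | in 111 | out 111 | ==
  [13] u=2 | in 111 | out 111 | prev 000 | push {1,5}
  [14] u=3 | in 111 | out 111 | prev 110 | push {}
  [15] u=1 | in 111 | out 111 | ==
  [16] u=5 | in 111 | out 111 | prev 110 | push {4}
  [17] u=4 | in 111 | out 100 | ==

Converged values:
  [0] 111
  [1] 111
  [2] 111
  [3] 111
  [4] 100
  [5] 111
  [6] 111

yes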